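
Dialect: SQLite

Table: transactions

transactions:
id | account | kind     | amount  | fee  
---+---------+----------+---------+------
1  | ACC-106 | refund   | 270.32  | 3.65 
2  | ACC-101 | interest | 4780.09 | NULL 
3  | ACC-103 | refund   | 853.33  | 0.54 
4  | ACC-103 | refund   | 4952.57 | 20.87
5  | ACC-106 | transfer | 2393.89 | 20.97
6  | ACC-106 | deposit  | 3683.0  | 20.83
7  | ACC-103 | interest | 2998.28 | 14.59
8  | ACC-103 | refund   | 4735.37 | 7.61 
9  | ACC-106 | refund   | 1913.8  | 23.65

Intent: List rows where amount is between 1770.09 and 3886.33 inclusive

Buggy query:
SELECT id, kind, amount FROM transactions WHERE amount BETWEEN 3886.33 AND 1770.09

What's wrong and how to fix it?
Bug: The bounds are reversed; BETWEEN a AND b requires a <= b to match anything

Fix: Swap the bounds so the smaller value comes first

Corrected query:
SELECT id, kind, amount FROM transactions WHERE amount BETWEEN 1770.09 AND 3886.33

Result:
id | kind     | amount 
---+----------+--------
5  | transfer | 2393.89
6  | deposit  | 3683   
7  | interest | 2998.28
9  | refund   | 1913.8 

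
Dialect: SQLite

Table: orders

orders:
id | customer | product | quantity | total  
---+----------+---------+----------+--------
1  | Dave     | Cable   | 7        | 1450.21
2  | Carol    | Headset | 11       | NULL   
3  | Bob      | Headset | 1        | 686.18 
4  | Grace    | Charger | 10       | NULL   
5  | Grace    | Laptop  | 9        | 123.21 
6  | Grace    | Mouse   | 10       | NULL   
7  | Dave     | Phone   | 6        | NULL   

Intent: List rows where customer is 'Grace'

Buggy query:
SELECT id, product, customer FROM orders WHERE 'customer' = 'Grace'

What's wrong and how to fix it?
Bug: 'customer' in single quotes is a string literal, not the column; the comparison is literal-vs-literal and never true

Fix: Remove the quotes around the column name (or use double quotes for an identifier)

Corrected query:
SELECT id, product, customer FROM orders WHERE customer = 'Grace'

Result:
id | product | customer
---+---------+---------
4  | Charger | Grace   
5  | Laptop  | Grace   
6  | Mouse   | Grace   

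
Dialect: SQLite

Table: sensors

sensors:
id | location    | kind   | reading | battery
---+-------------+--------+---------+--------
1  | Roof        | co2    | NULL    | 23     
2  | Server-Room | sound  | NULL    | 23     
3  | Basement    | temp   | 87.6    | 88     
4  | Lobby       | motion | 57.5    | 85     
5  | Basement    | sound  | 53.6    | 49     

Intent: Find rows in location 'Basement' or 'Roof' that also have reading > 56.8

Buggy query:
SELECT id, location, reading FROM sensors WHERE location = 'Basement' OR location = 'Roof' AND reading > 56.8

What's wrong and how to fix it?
Bug: AND binds tighter than OR, so this parses as location = 'Basement' OR (location = 'Roof' AND reading > 56.8)

Fix: Add parentheses around the OR so the AND applies to both alternatives

Corrected query:
SELECT id, location, reading FROM sensors WHERE (location = 'Basement' OR location = 'Roof') AND reading > 56.8

Result:
id | location | reading
---+----------+--------
3  | Basement | 87.6   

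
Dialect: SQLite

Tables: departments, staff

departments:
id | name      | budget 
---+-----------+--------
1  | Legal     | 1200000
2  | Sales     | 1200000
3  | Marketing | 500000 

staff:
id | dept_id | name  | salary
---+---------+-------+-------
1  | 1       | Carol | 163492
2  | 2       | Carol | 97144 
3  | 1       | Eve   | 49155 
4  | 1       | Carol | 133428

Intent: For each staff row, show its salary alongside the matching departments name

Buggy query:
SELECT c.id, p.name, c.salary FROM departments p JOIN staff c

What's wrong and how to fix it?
Bug: JOIN with no ON clause produces a cartesian product; every staff row pairs with every departments row

Fix: Specify the join condition linking the foreign key to the parent id

Corrected query:
SELECT c.id, p.name, c.salary FROM departments p JOIN staff c ON c.dept_id = p.id

Result:
id | name  | salary
---+-------+-------
1  | Legal | 163492
2  | Sales | 97144 
3  | Legal | 49155 
4  | Legal | 133428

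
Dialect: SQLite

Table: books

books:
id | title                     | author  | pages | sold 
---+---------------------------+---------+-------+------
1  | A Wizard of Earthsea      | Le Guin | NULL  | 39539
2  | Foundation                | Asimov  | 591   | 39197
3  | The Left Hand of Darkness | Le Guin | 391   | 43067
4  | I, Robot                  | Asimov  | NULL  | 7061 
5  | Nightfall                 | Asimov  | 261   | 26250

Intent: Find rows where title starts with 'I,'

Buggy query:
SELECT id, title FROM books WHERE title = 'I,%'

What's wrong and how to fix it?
Bug: '=' compares the literal string including the % character; pattern matching needs LIKE

Fix: Use LIKE for wildcard pattern matching

Corrected query:
SELECT id, title FROM books WHERE title LIKE 'I,%'

Result:
id | title   
---+---------
4  | I, Robot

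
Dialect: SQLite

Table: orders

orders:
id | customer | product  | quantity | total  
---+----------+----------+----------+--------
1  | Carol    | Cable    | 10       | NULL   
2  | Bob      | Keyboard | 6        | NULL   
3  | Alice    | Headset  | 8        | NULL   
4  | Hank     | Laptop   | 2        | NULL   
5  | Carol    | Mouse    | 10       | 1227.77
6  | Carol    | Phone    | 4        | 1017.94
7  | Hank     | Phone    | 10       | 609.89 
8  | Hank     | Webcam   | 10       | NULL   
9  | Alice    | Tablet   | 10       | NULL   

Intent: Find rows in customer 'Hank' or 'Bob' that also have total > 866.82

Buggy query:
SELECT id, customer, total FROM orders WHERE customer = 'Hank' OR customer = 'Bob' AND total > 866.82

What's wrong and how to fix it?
Bug: Without parentheses, AND is evaluated before OR, so the total filter only applies to the 'Bob' branch

Fix: Add parentheses around the OR so the AND applies to both alternatives

Corrected query:
SELECT id, customer, total FROM orders WHERE (customer = 'Hank' OR customer = 'Bob') AND total > 866.82

Result:
(no rows)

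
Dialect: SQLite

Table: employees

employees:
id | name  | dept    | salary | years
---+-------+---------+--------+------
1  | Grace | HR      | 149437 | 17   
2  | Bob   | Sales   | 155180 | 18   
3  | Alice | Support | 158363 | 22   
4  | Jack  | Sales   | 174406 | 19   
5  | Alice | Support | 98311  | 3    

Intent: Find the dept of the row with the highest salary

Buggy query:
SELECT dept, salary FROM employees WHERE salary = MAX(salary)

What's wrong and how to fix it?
Bug: WHERE is evaluated per row; an aggregate over the whole table isn't defined there

Fix: Wrap MAX in a scalar subquery so WHERE compares against a single value

Corrected query:
SELECT dept, salary FROM employees WHERE salary = (SELECT MAX(salary) FROM employees)

Result:
dept  | salary
------+-------
Sales | 174406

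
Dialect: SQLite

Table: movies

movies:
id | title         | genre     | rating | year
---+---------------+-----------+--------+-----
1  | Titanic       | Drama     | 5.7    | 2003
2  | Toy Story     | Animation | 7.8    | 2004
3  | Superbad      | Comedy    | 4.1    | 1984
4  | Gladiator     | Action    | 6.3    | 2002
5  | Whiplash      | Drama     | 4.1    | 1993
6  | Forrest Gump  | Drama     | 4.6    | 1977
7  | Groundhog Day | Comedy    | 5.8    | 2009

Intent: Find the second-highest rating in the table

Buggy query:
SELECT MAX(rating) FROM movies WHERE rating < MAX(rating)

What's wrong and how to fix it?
Bug: The inner MAX is an aggregate inside WHERE, which is not allowed

Fix: Put the inner MAX in a scalar subquery

Corrected query:
SELECT MAX(rating) FROM movies WHERE rating < (SELECT MAX(rating) FROM movies)

Result:
MAX(rating)
-----------
6.3        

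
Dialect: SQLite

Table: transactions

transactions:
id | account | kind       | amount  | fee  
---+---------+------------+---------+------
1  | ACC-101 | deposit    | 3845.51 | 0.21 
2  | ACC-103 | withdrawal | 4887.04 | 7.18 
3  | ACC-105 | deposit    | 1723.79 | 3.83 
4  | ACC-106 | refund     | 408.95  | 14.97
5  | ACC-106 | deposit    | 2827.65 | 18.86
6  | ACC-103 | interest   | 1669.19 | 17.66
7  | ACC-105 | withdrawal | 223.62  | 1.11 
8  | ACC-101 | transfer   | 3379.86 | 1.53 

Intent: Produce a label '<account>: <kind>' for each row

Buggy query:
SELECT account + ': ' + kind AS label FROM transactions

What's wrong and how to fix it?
Bug: SQLite uses || for string concatenation; + coerces text to numbers (yielding 0)

Fix: Replace + with || to concatenate text

Corrected query:
SELECT account || ': ' || kind AS label FROM transactions

Result:
label              
-------------------
ACC-101: deposit   
ACC-103: withdrawal
ACC-105: deposit   
ACC-106: refund    
ACC-106: deposit   
ACC-103: interest  
ACC-105: withdrawal
ACC-101: transfer  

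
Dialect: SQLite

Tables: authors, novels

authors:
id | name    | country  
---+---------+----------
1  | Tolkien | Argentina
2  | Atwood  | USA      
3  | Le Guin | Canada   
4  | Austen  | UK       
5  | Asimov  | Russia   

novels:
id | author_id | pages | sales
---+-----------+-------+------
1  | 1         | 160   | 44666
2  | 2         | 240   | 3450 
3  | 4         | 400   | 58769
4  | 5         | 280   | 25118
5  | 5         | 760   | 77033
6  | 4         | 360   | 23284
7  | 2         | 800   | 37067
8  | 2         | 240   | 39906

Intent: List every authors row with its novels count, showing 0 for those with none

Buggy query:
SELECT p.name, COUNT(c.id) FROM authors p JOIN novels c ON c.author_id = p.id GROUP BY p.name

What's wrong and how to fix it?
Bug: INNER JOIN drops authors rows that have no matching novels rows

Fix: Switch to LEFT JOIN to retain unmatched parent rows

Corrected query:
SELECT p.name, COUNT(c.id) FROM authors p LEFT JOIN novels c ON c.author_id = p.id GROUP BY p.name

Result:
name    | COUNT(c.id)
--------+------------
Asimov  | 2          
Atwood  | 3          
Austen  | 2          
Le Guin | 0          
Tolkien | 1          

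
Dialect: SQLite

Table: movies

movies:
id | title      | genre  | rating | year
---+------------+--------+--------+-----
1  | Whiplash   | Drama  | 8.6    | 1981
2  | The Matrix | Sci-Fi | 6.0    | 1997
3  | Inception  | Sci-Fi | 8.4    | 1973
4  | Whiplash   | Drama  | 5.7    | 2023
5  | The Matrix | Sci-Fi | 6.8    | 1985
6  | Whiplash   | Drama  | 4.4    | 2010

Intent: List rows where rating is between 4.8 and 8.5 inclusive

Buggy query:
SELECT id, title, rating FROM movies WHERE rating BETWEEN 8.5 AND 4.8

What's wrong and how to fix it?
Bug: The bounds are reversed; BETWEEN a AND b requires a <= b to match anything

Fix: Swap the bounds so the smaller value comes first

Corrected query:
SELECT id, title, rating FROM movies WHERE rating BETWEEN 4.8 AND 8.5

Result:
id | title      | rating
---+------------+-------
2  | The Matrix | 6     
3  | Inception  | 8.4   
4  | Whiplash   | 5.7   
5  | The Matrix | 6.8   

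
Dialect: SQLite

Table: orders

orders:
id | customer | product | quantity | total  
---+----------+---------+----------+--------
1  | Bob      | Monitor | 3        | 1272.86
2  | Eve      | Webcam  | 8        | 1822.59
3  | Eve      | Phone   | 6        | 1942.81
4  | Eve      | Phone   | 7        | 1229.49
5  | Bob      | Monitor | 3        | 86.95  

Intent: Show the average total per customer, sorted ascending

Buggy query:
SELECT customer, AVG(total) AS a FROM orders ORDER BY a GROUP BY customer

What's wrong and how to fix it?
Bug: ORDER BY appears before GROUP BY; SQL clause order requires GROUP BY first

Fix: Move ORDER BY to the end, after GROUP BY

Corrected query:
SELECT customer, AVG(total) AS a FROM orders GROUP BY customer ORDER BY a

Result:
customer | a          
---------+------------
Bob      | 679.905    
Eve      | 1664.963333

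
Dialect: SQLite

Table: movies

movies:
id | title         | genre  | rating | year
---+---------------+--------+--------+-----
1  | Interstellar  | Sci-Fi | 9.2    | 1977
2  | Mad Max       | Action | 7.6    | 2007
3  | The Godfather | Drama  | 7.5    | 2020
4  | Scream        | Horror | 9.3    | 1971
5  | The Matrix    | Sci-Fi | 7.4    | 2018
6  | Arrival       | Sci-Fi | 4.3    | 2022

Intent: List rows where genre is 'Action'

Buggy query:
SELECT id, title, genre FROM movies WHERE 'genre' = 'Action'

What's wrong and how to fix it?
Bug: 'genre' in single quotes is a string literal, not the column; the comparison is literal-vs-literal and never true

Fix: Reference the column as genre without single quotes

Corrected query:
SELECT id, title, genre FROM movies WHERE genre = 'Action'

Result:
id | title   | genre 
---+---------+-------
2  | Mad Max | Action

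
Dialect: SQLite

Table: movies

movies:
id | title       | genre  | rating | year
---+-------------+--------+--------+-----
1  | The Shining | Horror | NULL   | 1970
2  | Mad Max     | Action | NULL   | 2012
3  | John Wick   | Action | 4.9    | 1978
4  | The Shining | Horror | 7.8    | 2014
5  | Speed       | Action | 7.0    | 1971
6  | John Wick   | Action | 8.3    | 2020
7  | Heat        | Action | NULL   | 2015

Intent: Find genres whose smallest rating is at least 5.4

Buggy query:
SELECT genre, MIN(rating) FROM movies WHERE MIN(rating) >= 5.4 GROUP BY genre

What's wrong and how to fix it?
Bug: Aggregates like MIN are computed per group after WHERE runs

Fix: Replace WHERE with HAVING after the GROUP BY

Corrected query:
SELECT genre, MIN(rating) FROM movies GROUP BY genre HAVING MIN(rating) >= 5.4

Result:
genre  | MIN(rating)
-------+------------
Horror | 7.8        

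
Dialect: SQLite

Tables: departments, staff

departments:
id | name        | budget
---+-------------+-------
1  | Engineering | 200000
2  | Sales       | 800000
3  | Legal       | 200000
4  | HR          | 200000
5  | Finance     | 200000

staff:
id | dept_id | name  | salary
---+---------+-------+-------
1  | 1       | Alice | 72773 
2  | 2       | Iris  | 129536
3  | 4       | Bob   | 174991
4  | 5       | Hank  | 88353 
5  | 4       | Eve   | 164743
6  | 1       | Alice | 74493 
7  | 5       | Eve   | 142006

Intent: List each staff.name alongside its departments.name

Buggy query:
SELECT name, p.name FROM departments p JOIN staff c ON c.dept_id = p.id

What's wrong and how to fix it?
Bug: 'name' exists in both joined tables, so the database can't tell which one is meant

Fix: Qualify the column with its table alias (c.name)

Corrected query:
SELECT c.name, p.name FROM departments p JOIN staff c ON c.dept_id = p.id

Result:
name  | name       
------+------------
Alice | Engineering
Iris  | Sales      
Bob   | HR         
Hank  | Finance    
Eve   | HR         
Alice | Engineering
Eve   | Finance    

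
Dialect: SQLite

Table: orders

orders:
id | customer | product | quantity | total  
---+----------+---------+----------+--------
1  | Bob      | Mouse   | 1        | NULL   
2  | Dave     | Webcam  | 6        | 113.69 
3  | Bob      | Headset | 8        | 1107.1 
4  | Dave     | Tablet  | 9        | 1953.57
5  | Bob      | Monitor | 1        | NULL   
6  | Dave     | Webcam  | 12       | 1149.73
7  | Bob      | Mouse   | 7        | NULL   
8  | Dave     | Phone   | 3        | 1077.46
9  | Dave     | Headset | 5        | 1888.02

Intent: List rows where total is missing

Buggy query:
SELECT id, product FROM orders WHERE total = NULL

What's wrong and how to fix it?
Bug: Comparing to NULL with '=' never matches; NULL = NULL is unknown, not true

Fix: Use IS NULL to test for NULL

Corrected query:
SELECT id, product FROM orders WHERE total IS NULL

Result:
id | product
---+--------
1  | Mouse  
5  | Monitor
7  | Mouse  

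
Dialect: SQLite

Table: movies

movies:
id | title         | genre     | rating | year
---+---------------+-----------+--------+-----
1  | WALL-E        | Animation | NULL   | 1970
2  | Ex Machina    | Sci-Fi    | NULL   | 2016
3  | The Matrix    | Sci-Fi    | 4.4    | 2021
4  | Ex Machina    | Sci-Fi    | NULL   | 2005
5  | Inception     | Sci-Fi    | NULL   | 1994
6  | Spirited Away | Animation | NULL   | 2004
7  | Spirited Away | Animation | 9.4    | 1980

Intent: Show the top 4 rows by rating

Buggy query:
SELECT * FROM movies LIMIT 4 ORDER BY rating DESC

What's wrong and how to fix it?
Bug: LIMIT must come after ORDER BY

Fix: Sort with ORDER BY, then apply LIMIT

Corrected query:
SELECT * FROM movies ORDER BY rating DESC LIMIT 4

Result:
id | title         | genre     | rating | year
---+---------------+-----------+--------+-----
7  | Spirited Away | Animation | 9.4    | 1980
3  | The Matrix    | Sci-Fi    | 4.4    | 2021
1  | WALL-E        | Animation | NULL   | 1970
2  | Ex Machina    | Sci-Fi    | NULL   | 2016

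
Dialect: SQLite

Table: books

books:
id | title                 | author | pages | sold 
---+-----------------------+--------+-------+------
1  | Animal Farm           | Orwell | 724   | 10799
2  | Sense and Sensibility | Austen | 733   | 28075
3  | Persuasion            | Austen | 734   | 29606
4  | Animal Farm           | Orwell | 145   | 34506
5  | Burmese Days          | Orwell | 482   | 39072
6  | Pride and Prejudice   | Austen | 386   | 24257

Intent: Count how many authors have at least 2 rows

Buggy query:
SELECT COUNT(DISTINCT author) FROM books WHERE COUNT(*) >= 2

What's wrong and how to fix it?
Bug: COUNT(*) cannot appear in WHERE; the per-group count doesn't exist yet

Fix: Group first with HAVING COUNT(*) >= 2, then COUNT the resulting groups

Corrected query:
SELECT COUNT(*) FROM (SELECT author FROM books GROUP BY author HAVING COUNT(*) >= 2)

Result:
COUNT(*)
--------
2       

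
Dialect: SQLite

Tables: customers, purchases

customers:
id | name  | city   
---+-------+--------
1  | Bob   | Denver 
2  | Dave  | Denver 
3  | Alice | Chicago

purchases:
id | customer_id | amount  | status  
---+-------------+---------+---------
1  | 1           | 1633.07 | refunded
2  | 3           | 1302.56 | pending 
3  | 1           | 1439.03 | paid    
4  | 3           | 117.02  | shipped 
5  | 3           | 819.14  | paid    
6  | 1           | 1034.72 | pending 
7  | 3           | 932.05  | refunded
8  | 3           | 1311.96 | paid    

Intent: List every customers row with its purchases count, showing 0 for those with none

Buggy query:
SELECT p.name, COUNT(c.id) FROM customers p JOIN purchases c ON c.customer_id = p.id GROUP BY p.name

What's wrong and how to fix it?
Bug: INNER JOIN drops customers rows that have no matching purchases rows

Fix: Switch to LEFT JOIN to retain unmatched parent rows

Corrected query:
SELECT p.name, COUNT(c.id) FROM customers p LEFT JOIN purchases c ON c.customer_id = p.id GROUP BY p.name

Result:
name  | COUNT(c.id)
------+------------
Alice | 5          
Bob   | 3          
Dave  | 0          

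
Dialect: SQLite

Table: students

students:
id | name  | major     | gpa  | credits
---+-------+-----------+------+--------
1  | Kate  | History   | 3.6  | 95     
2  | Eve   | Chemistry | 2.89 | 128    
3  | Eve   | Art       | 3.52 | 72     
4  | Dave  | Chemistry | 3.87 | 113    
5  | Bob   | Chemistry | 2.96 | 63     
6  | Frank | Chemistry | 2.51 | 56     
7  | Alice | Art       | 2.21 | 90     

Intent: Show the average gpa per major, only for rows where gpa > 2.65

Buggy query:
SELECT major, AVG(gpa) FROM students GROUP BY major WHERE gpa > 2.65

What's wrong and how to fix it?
Bug: WHERE cannot follow GROUP BY

Fix: Place WHERE between FROM and GROUP BY

Corrected query:
SELECT major, AVG(gpa) FROM students WHERE gpa > 2.65 GROUP BY major

Result:
major     | AVG(gpa)
----------+---------
Art       | 3.52    
Chemistry | 3.24    
History   | 3.6     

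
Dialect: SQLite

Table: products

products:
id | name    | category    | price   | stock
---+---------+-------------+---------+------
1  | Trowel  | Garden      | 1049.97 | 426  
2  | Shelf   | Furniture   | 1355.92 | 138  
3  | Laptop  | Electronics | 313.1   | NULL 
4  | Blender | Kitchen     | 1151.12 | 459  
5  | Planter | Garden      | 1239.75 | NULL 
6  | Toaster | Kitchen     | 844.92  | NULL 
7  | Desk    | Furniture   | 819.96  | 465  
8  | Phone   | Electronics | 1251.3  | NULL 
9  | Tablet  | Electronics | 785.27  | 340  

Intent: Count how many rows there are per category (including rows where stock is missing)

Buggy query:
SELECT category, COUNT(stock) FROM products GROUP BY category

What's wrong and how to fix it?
Bug: COUNT(stock) skips NULLs, so groups with missing stock are undercounted

Fix: Replace COUNT(stock) with COUNT(*)

Corrected query:
SELECT category, COUNT(*) FROM products GROUP BY category

Result:
category    | COUNT(*)
------------+---------
Electronics | 3       
Furniture   | 2       
Garden      | 2       
Kitchen     | 2       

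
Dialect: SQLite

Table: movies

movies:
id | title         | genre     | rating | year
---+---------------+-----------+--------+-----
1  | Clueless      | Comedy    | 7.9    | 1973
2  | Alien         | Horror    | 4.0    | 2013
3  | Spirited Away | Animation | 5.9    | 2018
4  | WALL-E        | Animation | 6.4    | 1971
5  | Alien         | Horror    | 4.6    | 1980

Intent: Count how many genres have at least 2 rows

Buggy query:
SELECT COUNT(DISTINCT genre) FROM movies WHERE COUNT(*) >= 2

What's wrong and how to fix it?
Bug: WHERE filters individual rows, not groups, so a group-level COUNT is invalid there

Fix: Group first with HAVING COUNT(*) >= 2, then COUNT the resulting groups

Corrected query:
SELECT COUNT(*) FROM (SELECT genre FROM movies GROUP BY genre HAVING COUNT(*) >= 2)

Result:
COUNT(*)
--------
2       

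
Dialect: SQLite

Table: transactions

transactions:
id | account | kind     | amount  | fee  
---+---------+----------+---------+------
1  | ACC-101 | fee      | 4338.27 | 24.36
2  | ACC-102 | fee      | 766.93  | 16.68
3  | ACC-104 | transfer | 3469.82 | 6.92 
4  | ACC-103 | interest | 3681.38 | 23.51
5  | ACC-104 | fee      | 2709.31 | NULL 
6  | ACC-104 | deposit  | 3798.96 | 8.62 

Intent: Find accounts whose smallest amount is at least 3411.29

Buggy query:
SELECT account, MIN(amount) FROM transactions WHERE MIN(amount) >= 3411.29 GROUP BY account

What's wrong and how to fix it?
Bug: MIN() in WHERE is a misuse of aggregate

Fix: Use HAVING for the per-group MIN condition

Corrected query:
SELECT account, MIN(amount) FROM transactions GROUP BY account HAVING MIN(amount) >= 3411.29

Result:
account | MIN(amount)
--------+------------
ACC-101 | 4338.27    
ACC-103 | 3681.38    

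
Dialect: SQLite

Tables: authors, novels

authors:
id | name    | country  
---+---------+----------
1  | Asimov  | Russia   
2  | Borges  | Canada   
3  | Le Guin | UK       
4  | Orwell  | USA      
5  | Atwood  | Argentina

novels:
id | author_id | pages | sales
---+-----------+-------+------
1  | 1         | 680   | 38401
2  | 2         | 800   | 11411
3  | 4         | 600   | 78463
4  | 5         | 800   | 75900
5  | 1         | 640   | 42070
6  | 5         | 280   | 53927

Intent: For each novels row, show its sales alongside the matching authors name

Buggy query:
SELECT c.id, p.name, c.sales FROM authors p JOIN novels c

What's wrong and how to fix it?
Bug: JOIN with no ON clause produces a cartesian product; every novels row pairs with every authors row

Fix: Add ON c.author_id = p.id to the JOIN

Corrected query:
SELECT c.id, p.name, c.sales FROM authors p JOIN novels c ON c.author_id = p.id

Result:
id | name   | sales
---+--------+------
1  | Asimov | 38401
2  | Borges | 11411
3  | Orwell | 78463
4  | Atwood | 75900
5  | Asimov | 42070
6  | Atwood | 53927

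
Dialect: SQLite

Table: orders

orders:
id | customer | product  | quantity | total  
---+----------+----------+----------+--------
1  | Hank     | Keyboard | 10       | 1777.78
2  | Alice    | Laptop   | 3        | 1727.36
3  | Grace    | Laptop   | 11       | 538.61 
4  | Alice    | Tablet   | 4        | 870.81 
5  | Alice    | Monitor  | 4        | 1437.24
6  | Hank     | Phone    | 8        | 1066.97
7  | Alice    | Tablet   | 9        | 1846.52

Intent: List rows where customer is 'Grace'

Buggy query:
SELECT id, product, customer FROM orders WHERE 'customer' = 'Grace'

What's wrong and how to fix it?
Bug: Single quotes denote string literals in SQL; the column name is being compared as a constant string

Fix: Reference the column as customer without single quotes

Corrected query:
SELECT id, product, customer FROM orders WHERE customer = 'Grace'

Result:
id | product | customer
---+---------+---------
3  | Laptop  | Grace   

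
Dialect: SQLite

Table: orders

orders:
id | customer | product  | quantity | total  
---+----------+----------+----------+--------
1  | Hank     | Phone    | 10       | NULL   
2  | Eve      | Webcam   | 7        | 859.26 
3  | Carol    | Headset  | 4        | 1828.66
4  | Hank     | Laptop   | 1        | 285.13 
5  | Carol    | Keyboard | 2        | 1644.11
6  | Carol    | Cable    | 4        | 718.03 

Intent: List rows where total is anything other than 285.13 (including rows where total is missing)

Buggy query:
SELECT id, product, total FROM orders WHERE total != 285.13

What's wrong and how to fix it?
Bug: 'total != 285.13' is unknown when total is NULL, so NULL rows are silently excluded

Fix: Handle NULL separately with IS NULL alongside the inequality

Corrected query:
SELECT id, product, total FROM orders WHERE total != 285.13 OR total IS NULL

Result:
id | product  | total  
---+----------+--------
1  | Phone    | NULL   
2  | Webcam   | 859.26 
3  | Headset  | 1828.66
5  | Keyboard | 1644.11
6  | Cable    | 718.03 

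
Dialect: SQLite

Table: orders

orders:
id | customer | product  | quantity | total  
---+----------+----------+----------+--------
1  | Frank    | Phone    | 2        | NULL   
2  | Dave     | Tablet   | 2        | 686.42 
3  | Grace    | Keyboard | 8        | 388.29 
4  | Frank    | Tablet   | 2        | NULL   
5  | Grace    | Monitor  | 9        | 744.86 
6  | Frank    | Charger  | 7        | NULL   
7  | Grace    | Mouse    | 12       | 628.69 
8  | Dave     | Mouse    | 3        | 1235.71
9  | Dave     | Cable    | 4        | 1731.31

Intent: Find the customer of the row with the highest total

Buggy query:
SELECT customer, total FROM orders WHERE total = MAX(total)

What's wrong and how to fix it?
Bug: WHERE is evaluated per row; an aggregate over the whole table isn't defined there

Fix: Use a subquery: WHERE total = (SELECT MAX(total) FROM orders)

Corrected query:
SELECT customer, total FROM orders WHERE total = (SELECT MAX(total) FROM orders)

Result:
customer | total  
---------+--------
Dave     | 1731.31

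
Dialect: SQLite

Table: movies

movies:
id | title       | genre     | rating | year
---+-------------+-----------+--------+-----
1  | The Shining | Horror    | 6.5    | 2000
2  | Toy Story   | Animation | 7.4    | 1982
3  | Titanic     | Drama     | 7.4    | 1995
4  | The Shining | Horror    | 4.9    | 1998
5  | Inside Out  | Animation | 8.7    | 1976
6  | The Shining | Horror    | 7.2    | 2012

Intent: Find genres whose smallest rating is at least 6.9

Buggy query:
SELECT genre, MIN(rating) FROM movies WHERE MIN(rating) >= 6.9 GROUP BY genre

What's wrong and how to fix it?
Bug: Aggregates like MIN are computed per group after WHERE runs

Fix: Replace WHERE with HAVING after the GROUP BY

Corrected query:
SELECT genre, MIN(rating) FROM movies GROUP BY genre HAVING MIN(rating) >= 6.9

Result:
genre     | MIN(rating)
----------+------------
Animation | 7.4        
Drama     | 7.4        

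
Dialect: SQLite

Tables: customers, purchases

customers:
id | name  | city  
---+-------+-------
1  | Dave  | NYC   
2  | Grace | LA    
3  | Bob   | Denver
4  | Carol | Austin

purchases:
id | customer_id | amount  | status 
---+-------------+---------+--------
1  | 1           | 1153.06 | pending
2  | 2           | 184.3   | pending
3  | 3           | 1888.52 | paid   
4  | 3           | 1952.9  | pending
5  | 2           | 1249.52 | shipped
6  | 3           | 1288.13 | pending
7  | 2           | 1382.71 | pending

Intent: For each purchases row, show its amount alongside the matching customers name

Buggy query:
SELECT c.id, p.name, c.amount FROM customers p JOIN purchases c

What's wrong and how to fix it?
Bug: JOIN with no ON clause produces a cartesian product; every purchases row pairs with every customers row

Fix: Add ON c.customer_id = p.id to the JOIN

Corrected query:
SELECT c.id, p.name, c.amount FROM customers p JOIN purchases c ON c.customer_id = p.id

Result:
id | name  | amount 
---+-------+--------
1  | Dave  | 1153.06
2  | Grace | 184.3  
3  | Bob   | 1888.52
4  | Bob   | 1952.9 
5  | Grace | 1249.52
6  | Bob   | 1288.13
7  | Grace | 1382.71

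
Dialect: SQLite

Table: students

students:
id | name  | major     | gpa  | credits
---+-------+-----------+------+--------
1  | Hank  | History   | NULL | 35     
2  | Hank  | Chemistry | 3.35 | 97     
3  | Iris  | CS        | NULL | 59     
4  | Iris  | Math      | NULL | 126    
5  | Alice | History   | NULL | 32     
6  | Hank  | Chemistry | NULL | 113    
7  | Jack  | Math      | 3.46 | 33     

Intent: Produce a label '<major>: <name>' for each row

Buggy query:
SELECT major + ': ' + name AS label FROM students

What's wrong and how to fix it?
Bug: SQLite uses || for string concatenation; + coerces text to numbers (yielding 0)

Fix: Use the || operator for string concatenation

Corrected query:
SELECT major || ': ' || name AS label FROM students

Result:
label          
---------------
History: Hank  
Chemistry: Hank
CS: Iris       
Math: Iris     
History: Alice 
Chemistry: Hank
Math: Jack     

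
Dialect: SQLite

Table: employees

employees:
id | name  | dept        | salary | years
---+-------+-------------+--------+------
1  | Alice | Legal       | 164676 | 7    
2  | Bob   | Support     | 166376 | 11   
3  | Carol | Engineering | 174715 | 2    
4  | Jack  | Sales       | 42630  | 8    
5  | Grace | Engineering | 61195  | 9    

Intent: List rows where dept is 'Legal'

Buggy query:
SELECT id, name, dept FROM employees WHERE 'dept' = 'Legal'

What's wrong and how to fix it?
Bug: Single quotes denote string literals in SQL; the column name is being compared as a constant string

Fix: Reference the column as dept without single quotes

Corrected query:
SELECT id, name, dept FROM employees WHERE dept = 'Legal'

Result:
id | name  | dept 
---+-------+------
1  | Alice | Legal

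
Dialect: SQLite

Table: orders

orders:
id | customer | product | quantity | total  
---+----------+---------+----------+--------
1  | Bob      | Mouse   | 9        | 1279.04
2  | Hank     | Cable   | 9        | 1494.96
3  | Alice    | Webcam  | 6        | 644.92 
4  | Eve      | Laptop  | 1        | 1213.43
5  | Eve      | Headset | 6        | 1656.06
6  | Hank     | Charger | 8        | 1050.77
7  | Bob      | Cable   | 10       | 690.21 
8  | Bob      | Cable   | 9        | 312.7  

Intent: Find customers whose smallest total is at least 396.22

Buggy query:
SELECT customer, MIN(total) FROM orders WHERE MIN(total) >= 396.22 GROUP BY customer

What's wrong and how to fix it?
Bug: MIN() in WHERE is a misuse of aggregate

Fix: Replace WHERE with HAVING after the GROUP BY

Corrected query:
SELECT customer, MIN(total) FROM orders GROUP BY customer HAVING MIN(total) >= 396.22

Result:
customer | MIN(total)
---------+-----------
Alice    | 644.92    
Eve      | 1213.43   
Hank     | 1050.77   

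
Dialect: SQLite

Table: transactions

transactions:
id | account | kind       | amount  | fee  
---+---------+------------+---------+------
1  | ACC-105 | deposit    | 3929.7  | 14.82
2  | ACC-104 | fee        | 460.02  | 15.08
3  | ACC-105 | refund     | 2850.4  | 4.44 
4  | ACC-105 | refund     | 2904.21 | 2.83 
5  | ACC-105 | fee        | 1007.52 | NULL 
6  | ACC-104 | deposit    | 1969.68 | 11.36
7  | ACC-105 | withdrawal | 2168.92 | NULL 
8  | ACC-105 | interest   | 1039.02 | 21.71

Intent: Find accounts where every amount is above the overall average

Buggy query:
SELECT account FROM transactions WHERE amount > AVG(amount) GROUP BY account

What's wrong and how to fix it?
Bug: AVG() is an aggregate; it can't sit directly in WHERE

Fix: Compute the overall average in a scalar subquery and compare each group's MIN against it in HAVING

Corrected query:
SELECT account FROM transactions GROUP BY account HAVING MIN(amount) > (SELECT AVG(amount) FROM transactions)

Result:
(no rows)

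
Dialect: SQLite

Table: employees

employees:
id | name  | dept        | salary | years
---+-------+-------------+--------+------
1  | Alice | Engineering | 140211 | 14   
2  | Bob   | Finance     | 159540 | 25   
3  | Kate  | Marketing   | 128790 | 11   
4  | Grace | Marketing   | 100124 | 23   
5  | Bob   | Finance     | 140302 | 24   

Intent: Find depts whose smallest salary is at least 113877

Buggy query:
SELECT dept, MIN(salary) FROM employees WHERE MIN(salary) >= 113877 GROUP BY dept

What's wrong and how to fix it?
Bug: MIN() in WHERE is a misuse of aggregate

Fix: Use HAVING for the per-group MIN condition

Corrected query:
SELECT dept, MIN(salary) FROM employees GROUP BY dept HAVING MIN(salary) >= 113877

Result:
dept        | MIN(salary)
------------+------------
Engineering | 140211     
Finance     | 140302     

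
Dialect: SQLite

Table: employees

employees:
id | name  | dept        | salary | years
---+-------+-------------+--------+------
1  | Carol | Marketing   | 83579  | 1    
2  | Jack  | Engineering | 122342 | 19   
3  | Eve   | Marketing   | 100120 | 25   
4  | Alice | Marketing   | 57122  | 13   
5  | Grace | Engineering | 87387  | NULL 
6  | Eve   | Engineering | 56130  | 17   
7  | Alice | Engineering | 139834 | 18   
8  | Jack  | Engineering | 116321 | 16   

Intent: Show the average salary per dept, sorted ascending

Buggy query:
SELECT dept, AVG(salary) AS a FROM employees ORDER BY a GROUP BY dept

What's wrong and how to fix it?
Bug: ORDER BY appears before GROUP BY; SQL clause order requires GROUP BY first

Fix: Reorder: SELECT … FROM … GROUP BY … ORDER BY …

Corrected query:
SELECT dept, AVG(salary) AS a FROM employees GROUP BY dept ORDER BY a

Result:
dept        | a           
------------+-------------
Marketing   | 80273.666667
Engineering | 104402.8    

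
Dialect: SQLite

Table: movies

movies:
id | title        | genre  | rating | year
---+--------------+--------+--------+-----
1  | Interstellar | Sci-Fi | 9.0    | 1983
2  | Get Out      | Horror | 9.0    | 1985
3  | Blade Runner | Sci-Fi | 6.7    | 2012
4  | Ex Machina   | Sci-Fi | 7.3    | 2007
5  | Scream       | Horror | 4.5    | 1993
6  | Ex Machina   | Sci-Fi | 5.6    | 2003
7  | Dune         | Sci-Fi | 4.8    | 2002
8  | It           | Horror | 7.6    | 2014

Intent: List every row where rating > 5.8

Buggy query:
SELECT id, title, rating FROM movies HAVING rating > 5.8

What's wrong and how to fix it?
Bug: HAVING filters the output of aggregation, but this query has no GROUP BY and no aggregate functions, so SQLite rejects it (HAVING clause on a non-aggregate query); the condition here is per row

Fix: Replace HAVING with WHERE since the condition applies to individual rows

Corrected query:
SELECT id, title, rating FROM movies WHERE rating > 5.8

Result:
id | title        | rating
---+--------------+-------
1  | Interstellar | 9     
2  | Get Out      | 9     
3  | Blade Runner | 6.7   
4  | Ex Machina   | 7.3   
8  | It           | 7.6   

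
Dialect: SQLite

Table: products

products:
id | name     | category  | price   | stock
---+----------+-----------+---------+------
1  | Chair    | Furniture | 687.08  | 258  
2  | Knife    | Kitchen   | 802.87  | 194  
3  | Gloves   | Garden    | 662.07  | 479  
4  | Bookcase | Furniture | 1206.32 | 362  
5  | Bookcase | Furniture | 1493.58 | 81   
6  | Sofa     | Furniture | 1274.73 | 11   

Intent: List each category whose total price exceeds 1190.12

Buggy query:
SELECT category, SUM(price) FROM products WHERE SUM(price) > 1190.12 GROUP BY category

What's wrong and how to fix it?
Bug: Aggregate functions cannot appear in a WHERE clause

Fix: Move the aggregate condition to a HAVING clause

Corrected query:
SELECT category, SUM(price) FROM products GROUP BY category HAVING SUM(price) > 1190.12

Result:
category  | SUM(price)
----------+-----------
Furniture | 4661.71   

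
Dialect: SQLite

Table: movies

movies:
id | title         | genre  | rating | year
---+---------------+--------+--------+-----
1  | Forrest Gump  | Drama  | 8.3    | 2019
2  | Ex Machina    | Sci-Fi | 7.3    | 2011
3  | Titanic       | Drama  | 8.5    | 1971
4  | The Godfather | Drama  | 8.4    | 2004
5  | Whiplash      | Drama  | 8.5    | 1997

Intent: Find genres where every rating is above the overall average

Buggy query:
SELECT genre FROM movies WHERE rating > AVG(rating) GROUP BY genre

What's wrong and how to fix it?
Bug: WHERE evaluates per row before aggregation, so AVG() is unavailable

Fix: Use a subquery for AVG and a HAVING MIN(...) filter so the condition holds for every row in the group

Corrected query:
SELECT genre FROM movies GROUP BY genre HAVING MIN(rating) > (SELECT AVG(rating) FROM movies)

Result:
genre
-----
Drama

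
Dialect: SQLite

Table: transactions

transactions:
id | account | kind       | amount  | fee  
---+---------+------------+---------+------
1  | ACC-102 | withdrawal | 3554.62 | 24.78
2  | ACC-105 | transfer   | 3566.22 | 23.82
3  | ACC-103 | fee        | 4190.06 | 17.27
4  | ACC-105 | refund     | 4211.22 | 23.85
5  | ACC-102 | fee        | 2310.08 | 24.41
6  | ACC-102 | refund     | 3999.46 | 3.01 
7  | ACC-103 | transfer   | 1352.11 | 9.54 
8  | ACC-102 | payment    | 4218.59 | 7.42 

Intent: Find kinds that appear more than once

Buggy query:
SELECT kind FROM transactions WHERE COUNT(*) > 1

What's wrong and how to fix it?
Bug: WHERE can't reference COUNT(*); aggregates are computed after WHERE

Fix: GROUP BY kind, then filter groups with HAVING COUNT(*) > 1

Corrected query:
SELECT kind FROM transactions GROUP BY kind HAVING COUNT(*) > 1

Result:
kind    
--------
fee     
refund  
transfer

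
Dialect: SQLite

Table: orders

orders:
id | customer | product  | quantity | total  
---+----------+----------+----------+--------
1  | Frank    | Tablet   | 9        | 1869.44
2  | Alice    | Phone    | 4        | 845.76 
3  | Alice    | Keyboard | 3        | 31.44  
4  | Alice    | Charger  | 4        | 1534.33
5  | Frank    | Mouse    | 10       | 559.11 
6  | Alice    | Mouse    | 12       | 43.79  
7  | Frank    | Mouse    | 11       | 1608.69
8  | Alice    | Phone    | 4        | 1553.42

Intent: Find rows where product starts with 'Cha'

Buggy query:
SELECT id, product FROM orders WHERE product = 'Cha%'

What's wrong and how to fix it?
Bug: '=' compares the literal string including the % character; pattern matching needs LIKE

Fix: Use LIKE for wildcard pattern matching

Corrected query:
SELECT id, product FROM orders WHERE product LIKE 'Cha%'

Result:
id | product
---+--------
4  | Charger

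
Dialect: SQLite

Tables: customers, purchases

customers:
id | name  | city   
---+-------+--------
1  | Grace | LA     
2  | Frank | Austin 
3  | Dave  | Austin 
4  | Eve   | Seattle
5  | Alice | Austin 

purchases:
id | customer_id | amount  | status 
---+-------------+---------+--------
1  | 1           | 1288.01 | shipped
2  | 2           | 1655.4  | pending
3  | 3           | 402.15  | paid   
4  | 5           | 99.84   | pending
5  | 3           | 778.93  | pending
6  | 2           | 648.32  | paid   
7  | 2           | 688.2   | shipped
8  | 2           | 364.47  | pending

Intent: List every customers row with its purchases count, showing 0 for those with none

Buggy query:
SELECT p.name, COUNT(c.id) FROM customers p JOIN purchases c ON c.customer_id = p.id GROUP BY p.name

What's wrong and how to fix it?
Bug: An inner join excludes parents with zero children

Fix: Switch to LEFT JOIN to retain unmatched parent rows

Corrected query:
SELECT p.name, COUNT(c.id) FROM customers p LEFT JOIN purchases c ON c.customer_id = p.id GROUP BY p.name

Result:
name  | COUNT(c.id)
------+------------
Alice | 1          
Dave  | 2          
Eve   | 0          
Frank | 4          
Grace | 1          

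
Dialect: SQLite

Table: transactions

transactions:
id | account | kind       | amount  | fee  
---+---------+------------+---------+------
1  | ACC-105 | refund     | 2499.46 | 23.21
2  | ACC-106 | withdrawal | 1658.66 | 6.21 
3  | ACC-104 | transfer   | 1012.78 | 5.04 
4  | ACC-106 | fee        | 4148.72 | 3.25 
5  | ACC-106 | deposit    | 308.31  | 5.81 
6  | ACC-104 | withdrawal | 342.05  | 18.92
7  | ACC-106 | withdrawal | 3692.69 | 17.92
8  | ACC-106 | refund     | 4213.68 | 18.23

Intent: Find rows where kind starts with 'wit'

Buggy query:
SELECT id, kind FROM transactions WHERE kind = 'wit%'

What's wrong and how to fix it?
Bug: Wildcards only work with LIKE; '=' treats '%' as a literal character

Fix: Replace '=' with LIKE so 'wit%' is treated as a pattern

Corrected query:
SELECT id, kind FROM transactions WHERE kind LIKE 'wit%'

Result:
id | kind      
---+-----------
2  | withdrawal
6  | withdrawal
7  | withdrawal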